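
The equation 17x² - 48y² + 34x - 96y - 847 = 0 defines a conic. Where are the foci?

(-1 - √65, -1) and (-1 + √65, -1)

Group: 17(x² + 2x) -48(y² + 2y) = 847
Complete the square in x and y: 17(x + 1)² -48(y + 1)² = 847 + 17 - 48 = 816
Divide through by 816 to get (x + 1)²/48 - (y + 1)²/17 = 1.
Hyperbola, center (-1, -1), transverse axis horizontal; a² = 48, b² = 17.
c² = a² + b² = 48 + 17 = 65, so c = √65.
Foci lie on the horizontal axis through the center: (h ± c, k).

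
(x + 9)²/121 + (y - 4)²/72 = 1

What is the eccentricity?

e = 7/11

Center (-9, 4). The larger denominator 121 sits under the x-term, so the major axis is horizontal; a² = 121, b² = 72.
c² = a² - b² = 49, so c = 7.
e = c/a = 7/11.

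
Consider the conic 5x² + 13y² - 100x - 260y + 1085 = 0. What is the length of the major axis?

2√143

Group: 5(x² - 20x) + 13(y² - 20y) = -1085
Complete the square in x and y: 5(x - 10)² + 13(y - 10)² = -1085 + 500 + 1300 = 715
Dividing both sides by 715: (x - 10)²/143 + (y - 10)²/55 = 1
Ellipse, center (10, 10), major axis horizontal; a² = 143, b² = 55.
a² = 143 so a = √143; the major axis has length 2a = 2√143.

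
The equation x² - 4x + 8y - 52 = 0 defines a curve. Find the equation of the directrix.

Only x is squared. Complete the square in x: (x - 2)² = -8(y - 7).
Vertex (2, 7); 4p = -8 so p = -2. Opens down.
Directrix is the horizontal line y = k − p = 7 − (-2) = 9.

y = 9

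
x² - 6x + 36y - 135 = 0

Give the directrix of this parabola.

Only x is squared. Complete the square in x: (x - 3)² = -36(y - 4).
Vertex (3, 4); 4p = -36 so p = -9. Opens down.
Directrix is the horizontal line y = k − p = 4 − (-9) = 13.

y = 13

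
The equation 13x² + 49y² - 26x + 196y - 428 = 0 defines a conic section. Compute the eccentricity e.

e = 6/7

Group the x- and y-terms: 13(x² - 2x) + 49(y² + 4y) = 428
Completing the square gives 13(x - 1)² + 49(y + 2)² = 428 + 13 + 196 = 637.
Dividing both sides by 637: (x - 1)²/49 + (y + 2)²/13 = 1
Ellipse, center (1, -2), major axis horizontal; a² = 49, b² = 13.
c² = a² - b² = 36, so c = 6.
e = c/a = 6/7.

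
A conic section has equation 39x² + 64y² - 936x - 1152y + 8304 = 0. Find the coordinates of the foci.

(7, 9) and (17, 9)

Group: 39(x² - 24x) + 64(y² - 18y) = -8304
Complete the square: 39(x - 12)² + 64(y - 9)² = -8304 + 5616 + 5184 = 2496
Dividing both sides by 2496: (x - 12)²/64 + (y - 9)²/39 = 1
Ellipse, center (12, 9), major axis horizontal; a² = 64, b² = 39.
c² = a² - b² = 64 - 39 = 25, so c = 5.
Foci lie on the horizontal axis through the center: (h ± c, k).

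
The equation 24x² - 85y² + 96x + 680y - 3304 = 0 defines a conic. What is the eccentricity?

24(x² + 4x) -85(y² - 8y) = 3304
Complete the square: 24(x + 2)² -85(y - 4)² = 3304 + 96 - 1360 = 2040
Divide by 2040: (x + 2)²/85 - (y - 4)²/24 = 1
Hyperbola, center (-2, 4), transverse axis horizontal; a² = 85, b² = 24.
c² = a² + b² = 109, so c = √109.
e = c/a = √109/√85 = √9265/85.

e = √9265/85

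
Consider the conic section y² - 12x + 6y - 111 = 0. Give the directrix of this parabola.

Only y is squared. Complete the square in y: (y + 3)² = 12(x + 10).
Vertex (-10, -3); 4p = 12 so p = 3. Opens right.
Directrix is the vertical line x = h − p = -10 − (3) = -13.

x = -13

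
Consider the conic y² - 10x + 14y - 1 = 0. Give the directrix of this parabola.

x = -15/2

Only y is squared. Complete the square in y: (y + 7)² = 10(x + 5).
Vertex (-5, -7); 4p = 10 so p = 5/2. Opens right.
Directrix is the vertical line x = h − p = -5 − (5/2) = -15/2.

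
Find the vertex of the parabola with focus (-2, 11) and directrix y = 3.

(-2, 7)

The vertex is the midpoint between the focus and the directrix along the axis of symmetry.
Axis is vertical (directrix is horizontal). Vertex y-coordinate = (11 + 3)/2 = 7; x-coordinate = -2.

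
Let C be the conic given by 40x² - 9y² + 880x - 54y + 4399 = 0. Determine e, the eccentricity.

e = 7/3

40(x² + 22x) -9(y² + 6y) = -4399
40(x + 11)² -9(y + 3)² = -4399 + 4840 - 81 = 360
Dividing both sides by 360: (x + 11)²/9 - (y + 3)²/40 = 1
Hyperbola, center (-11, -3), transverse axis horizontal; a² = 9, b² = 40.
c² = a² + b² = 49, so c = 7.
e = c/a = 7/3.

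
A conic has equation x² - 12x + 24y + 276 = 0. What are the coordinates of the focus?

(6, -16)

Only x is squared. Complete the square in x: (x - 6)² = -24(y + 10).
Vertex (6, -10); 4p = -24 so p = -6. Opens down.
Focus is p units from the vertex along the axis: (h, k + p).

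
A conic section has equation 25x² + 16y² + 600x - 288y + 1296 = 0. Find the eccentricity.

e = 3/5

Group the x- and y-terms: 25(x² + 24x) + 16(y² - 18y) = -1296
Complete the square in x and y: 25(x + 12)² + 16(y - 9)² = -1296 + 3600 + 1296 = 3600
Dividing both sides by 3600: (x + 12)²/144 + (y - 9)²/225 = 1
Ellipse, center (-12, 9), major axis vertical; a² = 225, b² = 144.
c² = a² - b² = 81, so c = 9.
e = c/a = 9/15 = 3/5.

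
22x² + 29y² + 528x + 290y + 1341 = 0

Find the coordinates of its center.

Collect terms: 22(x² + 24x) + 29(y² + 10y) = -1341
22(x + 12)² + 29(y + 5)² = -1341 + 3168 + 725 = 2552
Divide through by 2552 to get (x + 12)²/116 + (y + 5)²/88 = 1.
Ellipse with center (-12, -5).

(-12, -5)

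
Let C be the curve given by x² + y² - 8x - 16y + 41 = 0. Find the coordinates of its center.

(4, 8)

Rearranging, (x² - 8x) + (y² - 16y) = -41.
Completing the square gives (x - 4)² + (y - 8)² = -41 + 16 + 64 = 39.
So (x - 4)² + (y - 8)² = 39.
Circle centered at (4, 8) with r² = 39.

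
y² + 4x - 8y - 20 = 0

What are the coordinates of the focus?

Only y is squared. Complete the square in y: (y - 4)² = -4(x - 9).
Vertex (9, 4); 4p = -4 so p = -1. Opens left.
Focus is p units from the vertex along the axis: (h + p, k).

(8, 4)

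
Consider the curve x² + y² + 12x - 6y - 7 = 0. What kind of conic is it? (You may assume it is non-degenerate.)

No xy term. Coefficients of x² and y² are A = 1, C = 1.
A = C (same sign) ⇒ circle.

circle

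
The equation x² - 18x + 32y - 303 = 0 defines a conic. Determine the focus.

(9, 4)

Only x is squared. Complete the square in x: (x - 9)² = -32(y - 12).
Vertex (9, 12); 4p = -32 so p = -8. Opens down.
Focus is p units from the vertex along the axis: (h, k + p).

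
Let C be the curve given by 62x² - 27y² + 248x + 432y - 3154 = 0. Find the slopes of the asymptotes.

√186/9 and -√186/9

Collect terms: 62(x² + 4x) -27(y² - 16y) = 3154
Complete the square in x and y: 62(x + 2)² -27(y - 8)² = 3154 + 248 - 1728 = 1674
Divide by 1674: (x + 2)²/27 - (y - 8)²/62 = 1
Hyperbola, center (-2, 8), transverse axis horizontal; a² = 27, b² = 62.
For a horizontal hyperbola the asymptotes have slope ±b/a.
Here that is ±√62/3√3 = ±√186/9.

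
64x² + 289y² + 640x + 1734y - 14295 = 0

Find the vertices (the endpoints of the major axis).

Rearranging, 64(x² + 10x) + 289(y² + 6y) = 14295.
Complete the square in x and y: 64(x + 5)² + 289(y + 3)² = 14295 + 1600 + 2601 = 18496
Divide through by 18496 to get (x + 5)²/289 + (y + 3)²/64 = 1.
Ellipse, center (-5, -3), major axis horizontal; a² = 289, b² = 64.
a = 17. Vertices at (h ± a, k).

(-22, -3) and (12, -3)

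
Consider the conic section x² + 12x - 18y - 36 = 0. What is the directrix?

Only x is squared. Complete the square in x: (x + 6)² = 18(y + 4).
Vertex (-6, -4); 4p = 18 so p = 9/2. Opens up.
Directrix is the horizontal line y = k − p = -4 − (9/2) = -17/2.

y = -17/2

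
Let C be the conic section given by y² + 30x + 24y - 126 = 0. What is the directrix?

x = 33/2

Only y is squared. Complete the square in y: (y + 12)² = -30(x - 9).
Vertex (9, -12); 4p = -30 so p = -15/2. Opens left.
Directrix is the vertical line x = h − p = 9 − (-15/2) = 33/2.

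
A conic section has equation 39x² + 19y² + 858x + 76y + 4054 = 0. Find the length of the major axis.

2√39

Group the x- and y-terms: 39(x² + 22x) + 19(y² + 4y) = -4054
Completing the square gives 39(x + 11)² + 19(y + 2)² = -4054 + 4719 + 76 = 741.
Dividing both sides by 741: (x + 11)²/19 + (y + 2)²/39 = 1
Ellipse, center (-11, -2), major axis vertical; a² = 39, b² = 19.
a² = 39 so a = √39; the major axis has length 2a = 2√39.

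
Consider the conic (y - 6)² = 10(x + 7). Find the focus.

(-9/2, 6)

Vertex (-7, 6); 4p = 10 so p = 5/2. Opens right.
Focus is p units from the vertex along the axis: (h + p, k).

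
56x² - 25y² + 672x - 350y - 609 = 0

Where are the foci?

(-15, -7) and (3, -7)

Group the x- and y-terms: 56(x² + 12x) -25(y² + 14y) = 609
Completing the square gives 56(x + 6)² -25(y + 7)² = 609 + 2016 - 1225 = 1400.
Divide by 1400: (x + 6)²/25 - (y + 7)²/56 = 1
Hyperbola, center (-6, -7), transverse axis horizontal; a² = 25, b² = 56.
c² = a² + b² = 25 + 56 = 81, so c = 9.
Foci lie on the horizontal axis through the center: (h ± c, k).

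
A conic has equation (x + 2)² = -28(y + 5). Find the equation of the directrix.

Vertex (-2, -5); 4p = -28 so p = -7. Opens down.
Directrix is the horizontal line y = k − p = -5 − (-7) = 2.

y = 2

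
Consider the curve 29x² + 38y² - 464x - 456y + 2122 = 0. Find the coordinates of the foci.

(5, 6) and (11, 6)

Collect terms: 29(x² - 16x) + 38(y² - 12y) = -2122
Completing the square gives 29(x - 8)² + 38(y - 6)² = -2122 + 1856 + 1368 = 1102.
Divide through by 1102 to get (x - 8)²/38 + (y - 6)²/29 = 1.
Ellipse, center (8, 6), major axis horizontal; a² = 38, b² = 29.
c² = a² - b² = 38 - 29 = 9, so c = 3.
Foci lie on the horizontal axis through the center: (h ± c, k).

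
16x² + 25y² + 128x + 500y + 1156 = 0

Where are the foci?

(-10, -10) and (2, -10)

Rearranging, 16(x² + 8x) + 25(y² + 20y) = -1156.
Complete the square in x and y: 16(x + 4)² + 25(y + 10)² = -1156 + 256 + 2500 = 1600
Dividing both sides by 1600: (x + 4)²/100 + (y + 10)²/64 = 1
Ellipse, center (-4, -10), major axis horizontal; a² = 100, b² = 64.
c² = a² - b² = 100 - 64 = 36, so c = 6.
Foci lie on the horizontal axis through the center: (h ± c, k).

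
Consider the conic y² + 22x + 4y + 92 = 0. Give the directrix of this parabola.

x = 3/2

Only y is squared. Complete the square in y: (y + 2)² = -22(x + 4).
Vertex (-4, -2); 4p = -22 so p = -11/2. Opens left.
Directrix is the vertical line x = h − p = -4 − (-11/2) = 3/2.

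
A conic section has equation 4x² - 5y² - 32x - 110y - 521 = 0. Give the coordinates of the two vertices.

(4, -13) and (4, -9)

Group: 4(x² - 8x) -5(y² + 22y) = 521
Complete the square: 4(x - 4)² -5(y + 11)² = 521 + 64 - 605 = -20
Divide by -20: (y + 11)²/4 - (x - 4)²/5 = 1
Hyperbola, center (4, -11), transverse axis vertical; a² = 4, b² = 5.
a = 2. Vertices at (h, k ± a).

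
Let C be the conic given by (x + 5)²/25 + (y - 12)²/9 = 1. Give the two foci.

(-9, 12) and (-1, 12)

Center (-5, 12). The larger denominator 25 sits under the x-term, so the major axis is horizontal; a² = 25, b² = 9.
c² = a² - b² = 25 - 9 = 16, so c = 4.
Foci lie on the horizontal axis through the center: (h ± c, k).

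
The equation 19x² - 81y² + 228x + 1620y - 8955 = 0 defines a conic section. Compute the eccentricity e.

e = 10/9

Rearranging, 19(x² + 12x) -81(y² - 20y) = 8955.
Completing the square gives 19(x + 6)² -81(y - 10)² = 8955 + 684 - 8100 = 1539.
Divide by 1539: (x + 6)²/81 - (y - 10)²/19 = 1
Hyperbola, center (-6, 10), transverse axis horizontal; a² = 81, b² = 19.
c² = a² + b² = 100, so c = 10.
e = c/a = 10/9.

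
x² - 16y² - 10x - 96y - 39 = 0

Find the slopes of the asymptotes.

Group the x- and y-terms: (x² - 10x) -16(y² + 6y) = 39
Complete the square in x and y: (x - 5)² -16(y + 3)² = 39 + 25 - 144 = -80
Divide through by -80 to get (y + 3)²/5 - (x - 5)²/80 = 1.
Hyperbola, center (5, -3), transverse axis vertical; a² = 5, b² = 80.
For a vertical hyperbola the asymptotes have slope ±a/b.
Here that is ±√5/4√5 = ±1/4.

1/4 and -1/4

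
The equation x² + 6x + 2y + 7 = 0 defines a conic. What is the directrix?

y = 3/2

Only x is squared. Complete the square in x: (x + 3)² = -2(y - 1).
Vertex (-3, 1); 4p = -2 so p = -1/2. Opens down.
Directrix is the horizontal line y = k − p = 1 − (-1/2) = 3/2.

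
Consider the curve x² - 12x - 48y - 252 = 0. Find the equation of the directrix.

y = -18

Only x is squared. Complete the square in x: (x - 6)² = 48(y + 6).
Vertex (6, -6); 4p = 48 so p = 12. Opens up.
Directrix is the horizontal line y = k − p = -6 − (12) = -18.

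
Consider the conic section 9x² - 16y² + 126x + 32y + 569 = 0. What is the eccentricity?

9(x² + 14x) -16(y² - 2y) = -569
Complete the square: 9(x + 7)² -16(y - 1)² = -569 + 441 - 16 = -144
Divide through by -144 to get (y - 1)²/9 - (x + 7)²/16 = 1.
Hyperbola, center (-7, 1), transverse axis vertical; a² = 9, b² = 16.
c² = a² + b² = 25, so c = 5.
e = c/a = 5/3.

e = 5/3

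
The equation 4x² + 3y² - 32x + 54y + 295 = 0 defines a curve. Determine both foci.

Rearranging, 4(x² - 8x) + 3(y² + 18y) = -295.
Complete the square: 4(x - 4)² + 3(y + 9)² = -295 + 64 + 243 = 12
Dividing both sides by 12: (x - 4)²/3 + (y + 9)²/4 = 1
Ellipse, center (4, -9), major axis vertical; a² = 4, b² = 3.
c² = a² - b² = 4 - 3 = 1, so c = 1.
Foci lie on the vertical axis through the center: (h, k ± c).

(4, -10) and (4, -8)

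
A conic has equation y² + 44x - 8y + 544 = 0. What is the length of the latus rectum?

Only y is squared. Complete the square in y: (y - 4)² = -44(x + 12).
Vertex (-12, 4); 4p = -44 so p = -11. Opens left.
Latus rectum length = |4p| = 44.

44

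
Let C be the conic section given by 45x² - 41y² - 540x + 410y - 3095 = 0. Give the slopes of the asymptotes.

45(x² - 12x) -41(y² - 10y) = 3095
45(x - 6)² -41(y - 5)² = 3095 + 1620 - 1025 = 3690
Divide through by 3690 to get (x - 6)²/82 - (y - 5)²/90 = 1.
Hyperbola, center (6, 5), transverse axis horizontal; a² = 82, b² = 90.
For a horizontal hyperbola the asymptotes have slope ±b/a.
Here that is ±3√10/√82 = ±3√205/41.

3√205/41 and -3√205/41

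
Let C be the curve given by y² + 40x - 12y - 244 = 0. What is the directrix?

x = 17

Only y is squared. Complete the square in y: (y - 6)² = -40(x - 7).
Vertex (7, 6); 4p = -40 so p = -10. Opens left.
Directrix is the vertical line x = h − p = 7 − (-10) = 17.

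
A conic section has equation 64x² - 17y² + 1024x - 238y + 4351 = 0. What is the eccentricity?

e = 9/8

Rearranging, 64(x² + 16x) -17(y² + 14y) = -4351.
Complete the square in x and y: 64(x + 8)² -17(y + 7)² = -4351 + 4096 - 833 = -1088
Divide through by -1088 to get (y + 7)²/64 - (x + 8)²/17 = 1.
Hyperbola, center (-8, -7), transverse axis vertical; a² = 64, b² = 17.
c² = a² + b² = 81, so c = 9.
e = c/a = 9/8.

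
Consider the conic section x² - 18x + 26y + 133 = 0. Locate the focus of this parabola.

Only x is squared. Complete the square in x: (x - 9)² = -26(y + 2).
Vertex (9, -2); 4p = -26 so p = -13/2. Opens down.
Focus is p units from the vertex along the axis: (h, k + p).

(9, -17/2)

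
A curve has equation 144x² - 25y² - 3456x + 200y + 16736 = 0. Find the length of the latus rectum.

Collect terms: 144(x² - 24x) -25(y² - 8y) = -16736
Complete the square in x and y: 144(x - 12)² -25(y - 4)² = -16736 + 20736 - 400 = 3600
Divide through by 3600 to get (x - 12)²/25 - (y - 4)²/144 = 1.
Hyperbola, center (12, 4), transverse axis horizontal; a² = 25, b² = 144.
Latus rectum length = 2b²/a = 2·144/5 = 288/5.

288/5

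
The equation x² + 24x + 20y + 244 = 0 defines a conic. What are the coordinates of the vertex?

Only x is squared. Complete the square in x: (x + 12)² = -20(y + 5).
Vertex (-12, -5); 4p = -20 so p = -5. Opens down.

(-12, -5)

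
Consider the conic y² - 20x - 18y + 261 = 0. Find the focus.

Only y is squared. Complete the square in y: (y - 9)² = 20(x - 9).
Vertex (9, 9); 4p = 20 so p = 5. Opens right.
Focus is p units from the vertex along the axis: (h + p, k).

(14, 9)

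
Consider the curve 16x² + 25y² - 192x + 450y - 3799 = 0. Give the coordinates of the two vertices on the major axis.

(-14, -9) and (26, -9)

Group the x- and y-terms: 16(x² - 12x) + 25(y² + 18y) = 3799
16(x - 6)² + 25(y + 9)² = 3799 + 576 + 2025 = 6400
Divide by 6400: (x - 6)²/400 + (y + 9)²/256 = 1
Ellipse, center (6, -9), major axis horizontal; a² = 400, b² = 256.
a = 20. Vertices at (h ± a, k).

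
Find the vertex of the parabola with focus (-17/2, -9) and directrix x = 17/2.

The vertex is the midpoint between the focus and the directrix along the axis of symmetry.
Axis is horizontal (directrix is vertical). Vertex x-coordinate = (-17/2 + 17/2)/2 = 0; y-coordinate = -9.

(0, -9)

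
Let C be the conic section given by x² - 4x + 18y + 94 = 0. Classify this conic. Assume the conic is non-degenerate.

parabola

No xy term. Coefficients of x² and y² are A = 1, C = 0.
Exactly one squared variable ⇒ parabola.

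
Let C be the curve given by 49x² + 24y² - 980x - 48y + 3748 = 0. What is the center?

(10, 1)

Group the x- and y-terms: 49(x² - 20x) + 24(y² - 2y) = -3748
49(x - 10)² + 24(y - 1)² = -3748 + 4900 + 24 = 1176
Divide by 1176: (x - 10)²/24 + (y - 1)²/49 = 1
Ellipse with center (10, 1).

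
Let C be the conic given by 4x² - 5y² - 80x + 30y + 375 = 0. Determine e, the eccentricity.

e = 3/2

Group: 4(x² - 20x) -5(y² - 6y) = -375
Completing the square gives 4(x - 10)² -5(y - 3)² = -375 + 400 - 45 = -20.
Divide by -20: (y - 3)²/4 - (x - 10)²/5 = 1
Hyperbola, center (10, 3), transverse axis vertical; a² = 4, b² = 5.
c² = a² + b² = 9, so c = 3.
e = c/a = 3/2.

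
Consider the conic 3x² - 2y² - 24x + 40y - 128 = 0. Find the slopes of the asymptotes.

Collect terms: 3(x² - 8x) -2(y² - 20y) = 128
3(x - 4)² -2(y - 10)² = 128 + 48 - 200 = -24
Divide through by -24 to get (y - 10)²/12 - (x - 4)²/8 = 1.
Hyperbola, center (4, 10), transverse axis vertical; a² = 12, b² = 8.
For a vertical hyperbola the asymptotes have slope ±a/b.
Here that is ±2√3/2√2 = ±√6/2.

√6/2 and -√6/2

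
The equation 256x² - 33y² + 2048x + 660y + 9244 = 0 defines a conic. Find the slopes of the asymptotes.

16√33/33 and -16√33/33

Collect terms: 256(x² + 8x) -33(y² - 20y) = -9244
Complete the square: 256(x + 4)² -33(y - 10)² = -9244 + 4096 - 3300 = -8448
Divide through by -8448 to get (y - 10)²/256 - (x + 4)²/33 = 1.
Hyperbola, center (-4, 10), transverse axis vertical; a² = 256, b² = 33.
For a vertical hyperbola the asymptotes have slope ±a/b.
Here that is ±16/√33 = ±16√33/33.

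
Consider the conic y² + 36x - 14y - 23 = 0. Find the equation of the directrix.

Only y is squared. Complete the square in y: (y - 7)² = -36(x - 2).
Vertex (2, 7); 4p = -36 so p = -9. Opens left.
Directrix is the vertical line x = h − p = 2 − (-9) = 11.

x = 11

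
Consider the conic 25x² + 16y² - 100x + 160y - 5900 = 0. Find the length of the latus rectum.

128/5

25(x² - 4x) + 16(y² + 10y) = 5900
Completing the square gives 25(x - 2)² + 16(y + 5)² = 5900 + 100 + 400 = 6400.
Divide through by 6400 to get (x - 2)²/256 + (y + 5)²/400 = 1.
Ellipse, center (2, -5), major axis vertical; a² = 400, b² = 256.
Latus rectum length = 2b²/a = 2·256/20 = 128/5.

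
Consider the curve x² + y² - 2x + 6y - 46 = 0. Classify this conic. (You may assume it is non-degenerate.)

No xy term. Coefficients of x² and y² are A = 1, C = 1.
A = C (same sign) ⇒ circle.

circle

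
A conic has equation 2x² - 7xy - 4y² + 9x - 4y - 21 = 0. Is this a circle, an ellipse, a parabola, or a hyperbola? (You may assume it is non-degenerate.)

A = 2, B = -7, C = -4.
Discriminant B² − 4AC = (-7)² − 4·2·(-4) = 81.
B² − 4AC > 0 ⇒ hyperbola.

hyperbola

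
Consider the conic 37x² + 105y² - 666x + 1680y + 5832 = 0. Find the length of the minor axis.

Collect terms: 37(x² - 18x) + 105(y² + 16y) = -5832
Complete the square: 37(x - 9)² + 105(y + 8)² = -5832 + 2997 + 6720 = 3885
Dividing both sides by 3885: (x - 9)²/105 + (y + 8)²/37 = 1
Ellipse, center (9, -8), major axis horizontal; a² = 105, b² = 37.
b² = 37 so b = √37; the minor axis has length 2b = 2√37.

2√37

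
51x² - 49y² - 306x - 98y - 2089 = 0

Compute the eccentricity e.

e = 10/7

Group the x- and y-terms: 51(x² - 6x) -49(y² + 2y) = 2089
51(x - 3)² -49(y + 1)² = 2089 + 459 - 49 = 2499
Divide through by 2499 to get (x - 3)²/49 - (y + 1)²/51 = 1.
Hyperbola, center (3, -1), transverse axis horizontal; a² = 49, b² = 51.
c² = a² + b² = 100, so c = 10.
e = c/a = 10/7.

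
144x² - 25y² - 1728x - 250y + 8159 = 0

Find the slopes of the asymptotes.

12/5 and -12/5

Rearranging, 144(x² - 12x) -25(y² + 10y) = -8159.
Complete the square: 144(x - 6)² -25(y + 5)² = -8159 + 5184 - 625 = -3600
Dividing both sides by -3600: (y + 5)²/144 - (x - 6)²/25 = 1
Hyperbola, center (6, -5), transverse axis vertical; a² = 144, b² = 25.
For a vertical hyperbola the asymptotes have slope ±a/b.
Here that is ±12/5.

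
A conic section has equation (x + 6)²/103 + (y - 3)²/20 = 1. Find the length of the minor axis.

4√5

Center (-6, 3). The larger denominator 103 sits under the x-term, so the major axis is horizontal; a² = 103, b² = 20.
b² = 20 so b = 2√5; the minor axis has length 2b = 4√5.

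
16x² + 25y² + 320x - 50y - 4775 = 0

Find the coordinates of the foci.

Rearranging, 16(x² + 20x) + 25(y² - 2y) = 4775.
Complete the square in x and y: 16(x + 10)² + 25(y - 1)² = 4775 + 1600 + 25 = 6400
Dividing both sides by 6400: (x + 10)²/400 + (y - 1)²/256 = 1
Ellipse, center (-10, 1), major axis horizontal; a² = 400, b² = 256.
c² = a² - b² = 400 - 256 = 144, so c = 12.
Foci lie on the horizontal axis through the center: (h ± c, k).

(-22, 1) and (2, 1)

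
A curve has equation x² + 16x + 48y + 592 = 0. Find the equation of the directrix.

Only x is squared. Complete the square in x: (x + 8)² = -48(y + 11).
Vertex (-8, -11); 4p = -48 so p = -12. Opens down.
Directrix is the horizontal line y = k − p = -11 − (-12) = 1.

y = 1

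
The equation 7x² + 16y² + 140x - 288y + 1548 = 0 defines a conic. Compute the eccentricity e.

Rearranging, 7(x² + 20x) + 16(y² - 18y) = -1548.
Complete the square: 7(x + 10)² + 16(y - 9)² = -1548 + 700 + 1296 = 448
Dividing both sides by 448: (x + 10)²/64 + (y - 9)²/28 = 1
Ellipse, center (-10, 9), major axis horizontal; a² = 64, b² = 28.
c² = a² - b² = 36, so c = 6.
e = c/a = 6/8 = 3/4.

e = 3/4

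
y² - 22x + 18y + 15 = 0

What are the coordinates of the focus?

Only y is squared. Complete the square in y: (y + 9)² = 22(x + 3).
Vertex (-3, -9); 4p = 22 so p = 11/2. Opens right.
Focus is p units from the vertex along the axis: (h + p, k).

(5/2, -9)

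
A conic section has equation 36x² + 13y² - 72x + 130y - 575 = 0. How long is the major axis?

Collect terms: 36(x² - 2x) + 13(y² + 10y) = 575
Completing the square gives 36(x - 1)² + 13(y + 5)² = 575 + 36 + 325 = 936.
Dividing both sides by 936: (x - 1)²/26 + (y + 5)²/72 = 1
Ellipse, center (1, -5), major axis vertical; a² = 72, b² = 26.
a² = 72 so a = 6√2; the major axis has length 2a = 12√2.

12√2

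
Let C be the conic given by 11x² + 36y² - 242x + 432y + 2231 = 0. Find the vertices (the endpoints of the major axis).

(5, -6) and (17, -6)

Collect terms: 11(x² - 22x) + 36(y² + 12y) = -2231
11(x - 11)² + 36(y + 6)² = -2231 + 1331 + 1296 = 396
Divide by 396: (x - 11)²/36 + (y + 6)²/11 = 1
Ellipse, center (11, -6), major axis horizontal; a² = 36, b² = 11.
a = 6. Vertices at (h ± a, k).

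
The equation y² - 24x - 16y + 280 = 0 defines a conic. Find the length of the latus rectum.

Only y is squared. Complete the square in y: (y - 8)² = 24(x - 9).
Vertex (9, 8); 4p = 24 so p = 6. Opens right.
Latus rectum length = |4p| = 24.

24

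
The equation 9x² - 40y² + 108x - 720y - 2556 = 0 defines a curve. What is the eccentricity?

e = 7/3

Rearranging, 9(x² + 12x) -40(y² + 18y) = 2556.
Complete the square: 9(x + 6)² -40(y + 9)² = 2556 + 324 - 3240 = -360
Dividing both sides by -360: (y + 9)²/9 - (x + 6)²/40 = 1
Hyperbola, center (-6, -9), transverse axis vertical; a² = 9, b² = 40.
c² = a² + b² = 49, so c = 7.
e = c/a = 7/3.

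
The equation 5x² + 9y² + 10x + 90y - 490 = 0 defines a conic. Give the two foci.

Rearranging, 5(x² + 2x) + 9(y² + 10y) = 490.
Complete the square: 5(x + 1)² + 9(y + 5)² = 490 + 5 + 225 = 720
Divide through by 720 to get (x + 1)²/144 + (y + 5)²/80 = 1.
Ellipse, center (-1, -5), major axis horizontal; a² = 144, b² = 80.
c² = a² - b² = 144 - 80 = 64, so c = 8.
Foci lie on the horizontal axis through the center: (h ± c, k).

(-9, -5) and (7, -5)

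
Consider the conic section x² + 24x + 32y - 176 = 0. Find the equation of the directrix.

y = 18

Only x is squared. Complete the square in x: (x + 12)² = -32(y - 10).
Vertex (-12, 10); 4p = -32 so p = -8. Opens down.
Directrix is the horizontal line y = k − p = 10 − (-8) = 18.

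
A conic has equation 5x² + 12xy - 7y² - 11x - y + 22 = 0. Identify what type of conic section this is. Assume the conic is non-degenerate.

hyperbola

A = 5, B = 12, C = -7.
Discriminant B² − 4AC = 12² − 4·5·(-7) = 284.
B² − 4AC > 0 ⇒ hyperbola.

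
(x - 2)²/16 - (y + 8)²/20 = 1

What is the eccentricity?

Center (2, -8). The positive term is the x-term, so the transverse axis is horizontal; a² = 16, b² = 20.
c² = a² + b² = 36, so c = 6.
e = c/a = 6/4 = 3/2.

e = 3/2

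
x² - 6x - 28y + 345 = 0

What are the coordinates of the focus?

(3, 19)

Only x is squared. Complete the square in x: (x - 3)² = 28(y - 12).
Vertex (3, 12); 4p = 28 so p = 7. Opens up.
Focus is p units from the vertex along the axis: (h, k + p).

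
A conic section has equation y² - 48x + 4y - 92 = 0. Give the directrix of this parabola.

x = -14

Only y is squared. Complete the square in y: (y + 2)² = 48(x + 2).
Vertex (-2, -2); 4p = 48 so p = 12. Opens right.
Directrix is the vertical line x = h − p = -2 − (12) = -14.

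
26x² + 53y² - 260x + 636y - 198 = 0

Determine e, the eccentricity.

Rearranging, 26(x² - 10x) + 53(y² + 12y) = 198.
Complete the square in x and y: 26(x - 5)² + 53(y + 6)² = 198 + 650 + 1908 = 2756
Divide by 2756: (x - 5)²/106 + (y + 6)²/52 = 1
Ellipse, center (5, -6), major axis horizontal; a² = 106, b² = 52.
c² = a² - b² = 54, so c = 3√6.
e = c/a = 3√6/√106 = 3√159/53.

e = 3√159/53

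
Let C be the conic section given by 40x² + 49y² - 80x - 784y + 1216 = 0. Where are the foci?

40(x² - 2x) + 49(y² - 16y) = -1216
Completing the square gives 40(x - 1)² + 49(y - 8)² = -1216 + 40 + 3136 = 1960.
Divide through by 1960 to get (x - 1)²/49 + (y - 8)²/40 = 1.
Ellipse, center (1, 8), major axis horizontal; a² = 49, b² = 40.
c² = a² - b² = 49 - 40 = 9, so c = 3.
Foci lie on the horizontal axis through the center: (h ± c, k).

(-2, 8) and (4, 8)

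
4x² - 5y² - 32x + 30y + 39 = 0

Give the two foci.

4(x² - 8x) -5(y² - 6y) = -39
Complete the square in x and y: 4(x - 4)² -5(y - 3)² = -39 + 64 - 45 = -20
Dividing both sides by -20: (y - 3)²/4 - (x - 4)²/5 = 1
Hyperbola, center (4, 3), transverse axis vertical; a² = 4, b² = 5.
c² = a² + b² = 4 + 5 = 9, so c = 3.
Foci lie on the vertical axis through the center: (h, k ± c).

(4, 0) and (4, 6)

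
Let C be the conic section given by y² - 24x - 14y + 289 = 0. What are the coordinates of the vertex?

Only y is squared. Complete the square in y: (y - 7)² = 24(x - 10).
Vertex (10, 7); 4p = 24 so p = 6. Opens right.

(10, 7)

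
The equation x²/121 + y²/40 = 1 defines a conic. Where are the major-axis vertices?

(-11, 0) and (11, 0)

Center (0, 0). The larger denominator 121 sits under the x-term, so the major axis is horizontal; a² = 121, b² = 40.
a = 11. Vertices at (h ± a, k).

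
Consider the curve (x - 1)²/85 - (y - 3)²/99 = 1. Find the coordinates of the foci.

(1 - 2√46, 3) and (1 + 2√46, 3)

Center (1, 3). The positive term is the x-term, so the transverse axis is horizontal; a² = 85, b² = 99.
c² = a² + b² = 85 + 99 = 184, so c = 2√46.
Foci lie on the horizontal axis through the center: (h ± c, k).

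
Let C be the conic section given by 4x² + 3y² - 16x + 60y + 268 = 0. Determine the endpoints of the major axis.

Collect terms: 4(x² - 4x) + 3(y² + 20y) = -268
4(x - 2)² + 3(y + 10)² = -268 + 16 + 300 = 48
Divide by 48: (x - 2)²/12 + (y + 10)²/16 = 1
Ellipse, center (2, -10), major axis vertical; a² = 16, b² = 12.
a = 4. Vertices at (h, k ± a).

(2, -14) and (2, -6)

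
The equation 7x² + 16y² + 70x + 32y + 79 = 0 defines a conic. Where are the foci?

Rearranging, 7(x² + 10x) + 16(y² + 2y) = -79.
Complete the square: 7(x + 5)² + 16(y + 1)² = -79 + 175 + 16 = 112
Dividing both sides by 112: (x + 5)²/16 + (y + 1)²/7 = 1
Ellipse, center (-5, -1), major axis horizontal; a² = 16, b² = 7.
c² = a² - b² = 16 - 7 = 9, so c = 3.
Foci lie on the horizontal axis through the center: (h ± c, k).

(-8, -1) and (-2, -1)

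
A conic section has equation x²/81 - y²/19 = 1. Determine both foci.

(-10, 0) and (10, 0)

Center (0, 0). The positive term is the x-term, so the transverse axis is horizontal; a² = 81, b² = 19.
c² = a² + b² = 81 + 19 = 100, so c = 10.
Foci lie on the horizontal axis through the center: (h ± c, k).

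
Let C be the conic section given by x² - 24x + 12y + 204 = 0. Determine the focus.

(12, -8)

Only x is squared. Complete the square in x: (x - 12)² = -12(y + 5).
Vertex (12, -5); 4p = -12 so p = -3. Opens down.
Focus is p units from the vertex along the axis: (h, k + p).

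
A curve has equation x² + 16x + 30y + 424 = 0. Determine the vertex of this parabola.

Only x is squared. Complete the square in x: (x + 8)² = -30(y + 12).
Vertex (-8, -12); 4p = -30 so p = -15/2. Opens down.

(-8, -12)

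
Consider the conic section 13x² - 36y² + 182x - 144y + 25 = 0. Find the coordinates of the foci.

Collect terms: 13(x² + 14x) -36(y² + 4y) = -25
Complete the square: 13(x + 7)² -36(y + 2)² = -25 + 637 - 144 = 468
Divide by 468: (x + 7)²/36 - (y + 2)²/13 = 1
Hyperbola, center (-7, -2), transverse axis horizontal; a² = 36, b² = 13.
c² = a² + b² = 36 + 13 = 49, so c = 7.
Foci lie on the horizontal axis through the center: (h ± c, k).

(-14, -2) and (0, -2)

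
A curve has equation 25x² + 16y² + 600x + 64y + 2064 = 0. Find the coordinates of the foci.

Group: 25(x² + 24x) + 16(y² + 4y) = -2064
Completing the square gives 25(x + 12)² + 16(y + 2)² = -2064 + 3600 + 64 = 1600.
Divide by 1600: (x + 12)²/64 + (y + 2)²/100 = 1
Ellipse, center (-12, -2), major axis vertical; a² = 100, b² = 64.
c² = a² - b² = 100 - 64 = 36, so c = 6.
Foci lie on the vertical axis through the center: (h, k ± c).

(-12, -8) and (-12, 4)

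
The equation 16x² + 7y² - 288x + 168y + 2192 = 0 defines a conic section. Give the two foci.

Group: 16(x² - 18x) + 7(y² + 24y) = -2192
Complete the square: 16(x - 9)² + 7(y + 12)² = -2192 + 1296 + 1008 = 112
Divide by 112: (x - 9)²/7 + (y + 12)²/16 = 1
Ellipse, center (9, -12), major axis vertical; a² = 16, b² = 7.
c² = a² - b² = 16 - 7 = 9, so c = 3.
Foci lie on the vertical axis through the center: (h, k ± c).

(9, -15) and (9, -9)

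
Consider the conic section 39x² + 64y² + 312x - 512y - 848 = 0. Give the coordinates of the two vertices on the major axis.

Group the x- and y-terms: 39(x² + 8x) + 64(y² - 8y) = 848
Complete the square in x and y: 39(x + 4)² + 64(y - 4)² = 848 + 624 + 1024 = 2496
Divide by 2496: (x + 4)²/64 + (y - 4)²/39 = 1
Ellipse, center (-4, 4), major axis horizontal; a² = 64, b² = 39.
a = 8. Vertices at (h ± a, k).

(-12, 4) and (4, 4)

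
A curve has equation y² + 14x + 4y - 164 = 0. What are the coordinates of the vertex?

(12, -2)

Only y is squared. Complete the square in y: (y + 2)² = -14(x - 12).
Vertex (12, -2); 4p = -14 so p = -7/2. Opens left.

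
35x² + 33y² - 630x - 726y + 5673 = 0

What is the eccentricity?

Collect terms: 35(x² - 18x) + 33(y² - 22y) = -5673
Completing the square gives 35(x - 9)² + 33(y - 11)² = -5673 + 2835 + 3993 = 1155.
Divide by 1155: (x - 9)²/33 + (y - 11)²/35 = 1
Ellipse, center (9, 11), major axis vertical; a² = 35, b² = 33.
c² = a² - b² = 2, so c = √2.
e = c/a = √2/√35 = √70/35.

e = √70/35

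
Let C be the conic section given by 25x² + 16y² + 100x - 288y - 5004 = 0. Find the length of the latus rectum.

128/5

Collect terms: 25(x² + 4x) + 16(y² - 18y) = 5004
25(x + 2)² + 16(y - 9)² = 5004 + 100 + 1296 = 6400
Dividing both sides by 6400: (x + 2)²/256 + (y - 9)²/400 = 1
Ellipse, center (-2, 9), major axis vertical; a² = 400, b² = 256.
Latus rectum length = 2b²/a = 2·256/20 = 128/5.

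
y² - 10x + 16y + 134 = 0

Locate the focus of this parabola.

(19/2, -8)

Only y is squared. Complete the square in y: (y + 8)² = 10(x - 7).
Vertex (7, -8); 4p = 10 so p = 5/2. Opens right.
Focus is p units from the vertex along the axis: (h + p, k).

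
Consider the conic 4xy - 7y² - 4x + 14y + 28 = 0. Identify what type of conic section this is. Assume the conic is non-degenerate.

A = 0, B = 4, C = -7.
Discriminant B² − 4AC = 4² − 4·0·(-7) = 16.
B² − 4AC > 0 ⇒ hyperbola.

hyperbola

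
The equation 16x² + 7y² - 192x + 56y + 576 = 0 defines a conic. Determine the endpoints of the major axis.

(6, -8) and (6, 0)

Rearranging, 16(x² - 12x) + 7(y² + 8y) = -576.
Complete the square: 16(x - 6)² + 7(y + 4)² = -576 + 576 + 112 = 112
Divide by 112: (x - 6)²/7 + (y + 4)²/16 = 1
Ellipse, center (6, -4), major axis vertical; a² = 16, b² = 7.
a = 4. Vertices at (h, k ± a).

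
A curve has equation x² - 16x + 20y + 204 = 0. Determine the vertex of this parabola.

Only x is squared. Complete the square in x: (x - 8)² = -20(y + 7).
Vertex (8, -7); 4p = -20 so p = -5. Opens down.

(8, -7)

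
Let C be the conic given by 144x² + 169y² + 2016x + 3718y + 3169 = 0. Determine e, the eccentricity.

e = 5/13

Rearranging, 144(x² + 14x) + 169(y² + 22y) = -3169.
Completing the square gives 144(x + 7)² + 169(y + 11)² = -3169 + 7056 + 20449 = 24336.
Dividing both sides by 24336: (x + 7)²/169 + (y + 11)²/144 = 1
Ellipse, center (-7, -11), major axis horizontal; a² = 169, b² = 144.
c² = a² - b² = 25, so c = 5.
e = c/a = 5/13.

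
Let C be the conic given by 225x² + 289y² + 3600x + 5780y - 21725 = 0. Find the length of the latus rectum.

Rearranging, 225(x² + 16x) + 289(y² + 20y) = 21725.
Complete the square: 225(x + 8)² + 289(y + 10)² = 21725 + 14400 + 28900 = 65025
Dividing both sides by 65025: (x + 8)²/289 + (y + 10)²/225 = 1
Ellipse, center (-8, -10), major axis horizontal; a² = 289, b² = 225.
Latus rectum length = 2b²/a = 2·225/17 = 450/17.

450/17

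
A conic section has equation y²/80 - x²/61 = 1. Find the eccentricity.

Center (0, 0). The positive term is the y-term, so the transverse axis is vertical; a² = 80, b² = 61.
c² = a² + b² = 141, so c = √141.
e = c/a = √141/4√5 = √705/20.

e = √705/20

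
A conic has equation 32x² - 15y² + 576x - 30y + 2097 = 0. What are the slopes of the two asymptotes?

Group the x- and y-terms: 32(x² + 18x) -15(y² + 2y) = -2097
32(x + 9)² -15(y + 1)² = -2097 + 2592 - 15 = 480
Dividing both sides by 480: (x + 9)²/15 - (y + 1)²/32 = 1
Hyperbola, center (-9, -1), transverse axis horizontal; a² = 15, b² = 32.
For a horizontal hyperbola the asymptotes have slope ±b/a.
Here that is ±4√2/√15 = ±4√30/15.

4√30/15 and -4√30/15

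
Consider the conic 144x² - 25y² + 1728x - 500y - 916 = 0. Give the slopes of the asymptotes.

144(x² + 12x) -25(y² + 20y) = 916
Complete the square: 144(x + 6)² -25(y + 10)² = 916 + 5184 - 2500 = 3600
Dividing both sides by 3600: (x + 6)²/25 - (y + 10)²/144 = 1
Hyperbola, center (-6, -10), transverse axis horizontal; a² = 25, b² = 144.
For a horizontal hyperbola the asymptotes have slope ±b/a.
Here that is ±12/5.

12/5 and -12/5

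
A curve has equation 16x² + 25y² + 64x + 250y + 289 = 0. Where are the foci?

Group: 16(x² + 4x) + 25(y² + 10y) = -289
Complete the square: 16(x + 2)² + 25(y + 5)² = -289 + 64 + 625 = 400
Divide through by 400 to get (x + 2)²/25 + (y + 5)²/16 = 1.
Ellipse, center (-2, -5), major axis horizontal; a² = 25, b² = 16.
c² = a² - b² = 25 - 16 = 9, so c = 3.
Foci lie on the horizontal axis through the center: (h ± c, k).

(-5, -5) and (1, -5)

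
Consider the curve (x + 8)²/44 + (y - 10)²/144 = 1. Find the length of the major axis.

24

Center (-8, 10). The larger denominator 144 sits under the y-term, so the major axis is vertical; a² = 144, b² = 44.
a² = 144 so a = 12; the major axis has length 2a = 24.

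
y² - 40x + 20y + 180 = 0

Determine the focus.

Only y is squared. Complete the square in y: (y + 10)² = 40(x - 2).
Vertex (2, -10); 4p = 40 so p = 10. Opens right.
Focus is p units from the vertex along the axis: (h + p, k).

(12, -10)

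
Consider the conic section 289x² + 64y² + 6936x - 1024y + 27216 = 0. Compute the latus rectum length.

Rearranging, 289(x² + 24x) + 64(y² - 16y) = -27216.
Complete the square: 289(x + 12)² + 64(y - 8)² = -27216 + 41616 + 4096 = 18496
Divide through by 18496 to get (x + 12)²/64 + (y - 8)²/289 = 1.
Ellipse, center (-12, 8), major axis vertical; a² = 289, b² = 64.
Latus rectum length = 2b²/a = 2·64/17 = 128/17.

128/17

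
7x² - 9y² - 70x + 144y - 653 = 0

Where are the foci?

(-3, 8) and (13, 8)

Group the x- and y-terms: 7(x² - 10x) -9(y² - 16y) = 653
7(x - 5)² -9(y - 8)² = 653 + 175 - 576 = 252
Divide through by 252 to get (x - 5)²/36 - (y - 8)²/28 = 1.
Hyperbola, center (5, 8), transverse axis horizontal; a² = 36, b² = 28.
c² = a² + b² = 36 + 28 = 64, so c = 8.
Foci lie on the horizontal axis through the center: (h ± c, k).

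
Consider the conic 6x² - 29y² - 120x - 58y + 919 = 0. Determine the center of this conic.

(10, -1)

Group the x- and y-terms: 6(x² - 20x) -29(y² + 2y) = -919
Complete the square: 6(x - 10)² -29(y + 1)² = -919 + 600 - 29 = -348
Divide through by -348 to get (y + 1)²/12 - (x - 10)²/58 = 1.
Hyperbola with center (10, -1).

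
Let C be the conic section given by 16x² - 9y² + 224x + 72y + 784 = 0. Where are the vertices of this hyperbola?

(-7, 0) and (-7, 8)

Group the x- and y-terms: 16(x² + 14x) -9(y² - 8y) = -784
Complete the square in x and y: 16(x + 7)² -9(y - 4)² = -784 + 784 - 144 = -144
Divide by -144: (y - 4)²/16 - (x + 7)²/9 = 1
Hyperbola, center (-7, 4), transverse axis vertical; a² = 16, b² = 9.
a = 4. Vertices at (h, k ± a).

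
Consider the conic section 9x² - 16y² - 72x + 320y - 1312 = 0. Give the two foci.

(4, 5) and (4, 15)

9(x² - 8x) -16(y² - 20y) = 1312
Complete the square in x and y: 9(x - 4)² -16(y - 10)² = 1312 + 144 - 1600 = -144
Divide by -144: (y - 10)²/9 - (x - 4)²/16 = 1
Hyperbola, center (4, 10), transverse axis vertical; a² = 9, b² = 16.
c² = a² + b² = 9 + 16 = 25, so c = 5.
Foci lie on the vertical axis through the center: (h, k ± c).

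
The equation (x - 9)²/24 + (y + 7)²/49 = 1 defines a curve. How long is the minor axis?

4√6

Center (9, -7). The larger denominator 49 sits under the y-term, so the major axis is vertical; a² = 49, b² = 24.
b² = 24 so b = 2√6; the minor axis has length 2b = 4√6.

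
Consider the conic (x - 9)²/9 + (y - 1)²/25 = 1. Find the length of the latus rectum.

18/5

Center (9, 1). The larger denominator 25 sits under the y-term, so the major axis is vertical; a² = 25, b² = 9.
Latus rectum length = 2b²/a = 2·9/5 = 18/5.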